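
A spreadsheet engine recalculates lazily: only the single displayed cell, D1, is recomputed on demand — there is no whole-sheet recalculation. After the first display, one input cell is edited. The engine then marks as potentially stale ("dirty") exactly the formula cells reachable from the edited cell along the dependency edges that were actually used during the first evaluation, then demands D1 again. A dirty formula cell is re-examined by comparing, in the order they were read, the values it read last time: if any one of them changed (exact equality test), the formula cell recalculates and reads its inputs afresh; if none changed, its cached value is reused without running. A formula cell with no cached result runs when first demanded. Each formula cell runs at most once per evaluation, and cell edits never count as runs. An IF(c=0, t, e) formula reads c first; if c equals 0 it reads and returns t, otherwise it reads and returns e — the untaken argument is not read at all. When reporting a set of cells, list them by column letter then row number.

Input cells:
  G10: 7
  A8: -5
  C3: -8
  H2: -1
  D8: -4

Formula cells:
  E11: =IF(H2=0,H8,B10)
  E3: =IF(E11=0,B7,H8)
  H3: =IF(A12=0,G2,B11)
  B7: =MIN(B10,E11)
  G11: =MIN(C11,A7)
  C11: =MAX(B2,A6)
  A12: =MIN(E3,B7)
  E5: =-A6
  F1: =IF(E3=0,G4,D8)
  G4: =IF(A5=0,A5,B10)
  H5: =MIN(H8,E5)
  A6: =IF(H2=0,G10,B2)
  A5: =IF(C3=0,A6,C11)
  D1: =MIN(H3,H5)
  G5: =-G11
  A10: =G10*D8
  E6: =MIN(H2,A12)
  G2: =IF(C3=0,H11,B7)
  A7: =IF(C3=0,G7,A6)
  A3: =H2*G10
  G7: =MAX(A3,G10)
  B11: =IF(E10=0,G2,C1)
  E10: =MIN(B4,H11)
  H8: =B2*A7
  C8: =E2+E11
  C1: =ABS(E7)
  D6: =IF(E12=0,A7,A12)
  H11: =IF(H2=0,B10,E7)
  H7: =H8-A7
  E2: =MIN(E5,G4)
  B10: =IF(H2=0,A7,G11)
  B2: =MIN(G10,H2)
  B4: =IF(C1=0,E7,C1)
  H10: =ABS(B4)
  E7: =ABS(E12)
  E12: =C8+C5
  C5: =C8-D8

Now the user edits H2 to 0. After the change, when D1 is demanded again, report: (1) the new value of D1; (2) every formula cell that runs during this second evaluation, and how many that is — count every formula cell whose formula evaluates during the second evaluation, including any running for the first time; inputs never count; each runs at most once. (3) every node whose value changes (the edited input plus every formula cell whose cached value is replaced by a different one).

New value of D1: -7.
Formula cells that run: A6, A7, A12, B2, B7, B10, D1, E3, E5, E11, G2, H3, H5, H8 — 14 in total.
Values that change: A6, A7, A12, B2, B7, B10, D1, E3, E5, E11, G2, H2, H3, H5, H8.
Key observation: a condition flipped, so demand moved to the other branch — A5, B4, B11, C1, C5, C8, C11, E2, E7, E10, E12, G4, G11, H11 are never re-examined.

First evaluation (everything demanded from the output):
  B2 = MIN(7, -1) = -1
  A6 = IF(H2=0: H2=-1 -> else branch B2) = -1
  A7 = IF(C3=0: C3=-8 -> else branch A6) = -1
  C11 = MAX(-1, -1) = -1
  A5 = IF(C3=0: C3=-8 -> else branch C11) = -1
  E5 = -(-1) = 1
  G11 = MIN(-1, -1) = -1
  B10 = IF(H2=0: H2=-1 -> else branch G11) = -1
  G4 = IF(A5=0: A5=-1 -> else branch B10) = -1
  E2 = MIN(1, -1) = -1
  H8 = -1 * -1 = 1
  E11 = IF(H2=0: H2=-1 -> else branch B10) = -1
  B7 = MIN(-1, -1) = -1
  C8 = -1 + -1 = -2
  C5 = -2 - -4 = 2
  E3 = IF(E11=0: E11=-1 -> else branch H8) = 1
  A12 = MIN(1, -1) = -1
  E12 = -2 + 2 = 0
  E7 = ABS(0) = 0
  C1 = ABS(0) = 0
  B4 = IF(C1=0: C1=0 -> then branch E7) = 0
  H5 = MIN(1, 1) = 1
  H11 = IF(H2=0: H2=-1 -> else branch E7) = 0
  E10 = MIN(0, 0) = 0
  G2 = IF(C3=0: C3=-8 -> else branch B7) = -1
  B11 = IF(E10=0: E10=0 -> then branch G2) = -1
  H3 = IF(A12=0: A12=-1 -> else branch B11) = -1
  D1 = MIN(-1, 1) = -1

Propagation after the edit:
  B2: runs — H2 -1->0; result 0.
  A6: runs — H2 -1->0; B2 -1->0; result 7.
  A7: runs — A6 -1->7; result 7.
  C11: marked dirty but never re-examined — demand shifted away from it.
  A5: marked dirty but never re-examined — demand shifted away from it.
  E5: runs — A6 -1->7; result -7.
  G11: marked dirty but never re-examined — demand shifted away from it.
  B10: runs — H2 -1->0; result 7.
  G4: marked dirty but never re-examined — demand shifted away from it.
  E2: marked dirty but never re-examined — demand shifted away from it.
  H8: runs — B2 -1->0; A7 -1->7; result 0.
  E11: runs — H2 -1->0; B10 -1->7; result 0.
  B7: runs — B10 -1->7; E11 -1->0; result 0.
  C8: marked dirty but never re-examined — demand shifted away from it.
  C5: marked dirty but never re-examined — demand shifted away from it.
  E3: runs — E11 -1->0; H8 1->0; result 0.
  A12: runs — E3 1->0; B7 -1->0; result 0.
  E12: marked dirty but never re-examined — demand shifted away from it.
  E7: marked dirty but never re-examined — demand shifted away from it.
  C1: marked dirty but never re-examined — demand shifted away from it.
  B4: marked dirty but never re-examined — demand shifted away from it.
  H5: runs — H8 1->0; E5 1->-7; result -7.
  H11: marked dirty but never re-examined — demand shifted away from it.
  E10: marked dirty but never re-examined — demand shifted away from it.
  G2: runs — B7 -1->0; result 0.
  B11: marked dirty but never re-examined — demand shifted away from it.
  H3: runs — A12 -1->0; result 0.
  D1: runs — H3 -1->0; H5 1->-7; result -7.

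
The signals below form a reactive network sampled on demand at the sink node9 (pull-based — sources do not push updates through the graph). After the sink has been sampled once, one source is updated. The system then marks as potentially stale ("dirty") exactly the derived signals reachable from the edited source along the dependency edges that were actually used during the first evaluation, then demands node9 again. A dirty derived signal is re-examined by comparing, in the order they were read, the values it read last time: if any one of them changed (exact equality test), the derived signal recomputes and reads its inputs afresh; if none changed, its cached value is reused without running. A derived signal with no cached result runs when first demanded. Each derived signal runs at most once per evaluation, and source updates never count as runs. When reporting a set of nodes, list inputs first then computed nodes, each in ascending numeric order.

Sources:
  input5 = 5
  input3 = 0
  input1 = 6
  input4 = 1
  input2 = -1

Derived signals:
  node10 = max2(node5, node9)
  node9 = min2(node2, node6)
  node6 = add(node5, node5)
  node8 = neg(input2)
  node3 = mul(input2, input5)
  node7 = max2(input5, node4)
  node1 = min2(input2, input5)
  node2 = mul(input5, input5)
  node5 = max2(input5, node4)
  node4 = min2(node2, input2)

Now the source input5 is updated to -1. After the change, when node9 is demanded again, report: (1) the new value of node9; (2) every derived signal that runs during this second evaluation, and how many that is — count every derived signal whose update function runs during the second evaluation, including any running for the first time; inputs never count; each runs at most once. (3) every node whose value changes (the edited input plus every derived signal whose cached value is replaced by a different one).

node9 now evaluates to -2.
Run set: node2, node4, node5, node6, node9 (5 run).
Changed values: input5, node2, node5, node6, node9.

Initial pass — values computed on the first demand:
  node2 = mul(5, 5) = 25
  node4 = min2(25, -1) = -1
  node5 = max2(5, -1) = 5
  node6 = add(5, 5) = 10
  node9 = min2(25, 10) = 10

Second demand — change propagation:
  node2: re-runs because input5 5->-1; input5 5->-1; new result 1.
  node4: re-runs because node2 25->1; new result -1 (unchanged).
  node5: re-runs because input5 5->-1; new result -1.
  node6: re-runs because node5 5->-1; node5 5->-1; new result -2.
  node9: re-runs because node2 25->1; node6 10->-2; new result -2.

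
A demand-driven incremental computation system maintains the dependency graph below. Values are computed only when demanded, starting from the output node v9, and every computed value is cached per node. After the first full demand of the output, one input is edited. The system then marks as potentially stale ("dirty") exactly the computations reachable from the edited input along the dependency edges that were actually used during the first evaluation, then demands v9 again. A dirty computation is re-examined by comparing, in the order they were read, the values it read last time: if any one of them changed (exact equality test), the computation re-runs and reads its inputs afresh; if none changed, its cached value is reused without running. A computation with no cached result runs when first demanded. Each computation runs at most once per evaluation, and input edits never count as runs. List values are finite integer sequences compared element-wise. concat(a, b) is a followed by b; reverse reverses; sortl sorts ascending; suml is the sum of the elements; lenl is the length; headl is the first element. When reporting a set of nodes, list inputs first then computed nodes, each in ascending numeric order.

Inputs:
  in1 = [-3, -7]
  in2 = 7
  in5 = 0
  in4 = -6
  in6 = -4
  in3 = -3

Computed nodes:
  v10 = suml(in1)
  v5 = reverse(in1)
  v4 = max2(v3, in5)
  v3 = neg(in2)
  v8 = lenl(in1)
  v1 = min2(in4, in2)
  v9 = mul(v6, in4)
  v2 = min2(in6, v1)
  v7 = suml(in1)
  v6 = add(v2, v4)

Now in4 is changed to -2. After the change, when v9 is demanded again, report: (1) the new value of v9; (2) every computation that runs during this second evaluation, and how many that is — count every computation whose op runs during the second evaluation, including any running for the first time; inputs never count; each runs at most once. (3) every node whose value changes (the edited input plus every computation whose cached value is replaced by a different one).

New value of v9: 8.
Computations that run: v1, v2, v6, v9 — 4 in total.
Values that change: in4, v1, v2, v6, v9.

First evaluation (everything demanded from the output):
  v1 = min2(-6, 7) = -6
  v2 = min2(-4, -6) = -6
  v3 = neg(7) = -7
  v4 = max2(-7, 0) = 0
  v6 = add(-6, 0) = -6
  v9 = mul(-6, -6) = 36

Propagation after the edit:
  v1: runs — in4 -6->-2; result -2.
  v2: runs — v1 -6->-2; result -4.
  v6: runs — v2 -6->-4; result -4.
  v9: runs — v6 -6->-4; in4 -6->-2; result 8.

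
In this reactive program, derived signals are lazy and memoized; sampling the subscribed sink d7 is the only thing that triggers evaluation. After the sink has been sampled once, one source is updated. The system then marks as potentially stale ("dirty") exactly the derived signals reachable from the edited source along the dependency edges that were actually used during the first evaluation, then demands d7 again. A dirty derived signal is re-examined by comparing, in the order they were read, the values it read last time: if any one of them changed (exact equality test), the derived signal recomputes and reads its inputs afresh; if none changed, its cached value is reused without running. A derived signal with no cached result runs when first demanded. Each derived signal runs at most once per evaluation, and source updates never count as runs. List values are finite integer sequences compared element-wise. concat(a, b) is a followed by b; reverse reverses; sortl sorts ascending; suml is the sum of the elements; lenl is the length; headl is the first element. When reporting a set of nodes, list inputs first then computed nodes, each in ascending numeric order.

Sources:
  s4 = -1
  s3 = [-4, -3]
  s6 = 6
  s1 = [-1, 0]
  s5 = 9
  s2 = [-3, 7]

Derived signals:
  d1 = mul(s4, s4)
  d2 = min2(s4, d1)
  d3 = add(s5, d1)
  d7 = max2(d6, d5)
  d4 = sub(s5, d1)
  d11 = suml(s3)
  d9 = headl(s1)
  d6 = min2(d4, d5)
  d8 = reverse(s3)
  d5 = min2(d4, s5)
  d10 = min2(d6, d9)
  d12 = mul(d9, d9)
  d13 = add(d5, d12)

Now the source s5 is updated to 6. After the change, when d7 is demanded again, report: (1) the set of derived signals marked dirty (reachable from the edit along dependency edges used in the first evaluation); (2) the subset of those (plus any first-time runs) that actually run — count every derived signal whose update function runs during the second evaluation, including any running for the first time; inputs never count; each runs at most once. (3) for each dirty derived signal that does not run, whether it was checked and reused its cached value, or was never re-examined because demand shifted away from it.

First demand of the output computes:
  d1 = mul(-1, -1) = 1
  d4 = sub(9, 1) = 8
  d5 = min2(8, 9) = 8
  d6 = min2(8, 8) = 8
  d7 = max2(8, 8) = 8

After the edit, cleaning proceeds:
  d4: a read changed (s5 9->6) — executes, giving 5.
  d5: a read changed (d4 8->5; s5 9->6) — executes, giving 5.
  d6: a read changed (d4 8->5; d5 8->5) — executes, giving 5.
  d7: a read changed (d6 8->5; d5 8->5) — executes, giving 5.

The edit dirties: d4, d5, d6, d7.
4 derived signals run: d4, d5, d6, d7.
No dirty derived signal escaped a run.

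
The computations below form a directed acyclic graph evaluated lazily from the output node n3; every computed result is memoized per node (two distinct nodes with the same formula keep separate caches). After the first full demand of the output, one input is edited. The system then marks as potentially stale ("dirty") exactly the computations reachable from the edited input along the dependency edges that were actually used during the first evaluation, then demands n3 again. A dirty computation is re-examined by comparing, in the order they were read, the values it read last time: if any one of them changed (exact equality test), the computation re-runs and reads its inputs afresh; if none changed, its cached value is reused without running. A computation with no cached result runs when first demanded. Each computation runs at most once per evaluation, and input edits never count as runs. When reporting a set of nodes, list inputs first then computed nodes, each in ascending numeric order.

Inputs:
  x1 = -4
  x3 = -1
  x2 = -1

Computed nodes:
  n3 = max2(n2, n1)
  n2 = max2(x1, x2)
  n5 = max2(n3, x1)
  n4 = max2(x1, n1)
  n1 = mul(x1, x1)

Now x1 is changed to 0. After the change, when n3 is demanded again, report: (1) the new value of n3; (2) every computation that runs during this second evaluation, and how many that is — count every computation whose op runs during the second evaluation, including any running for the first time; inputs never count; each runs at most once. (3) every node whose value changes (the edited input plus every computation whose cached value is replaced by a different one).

Demanding n3 again yields 0.
3 computations run: n1, n2, n3.
The nodes whose values change: x1, n1, n2, n3.

First demand of the output computes:
  n1 = mul(-4, -4) = 16
  n2 = max2(-4, -1) = -1
  n3 = max2(-1, 16) = 16

After the edit, cleaning proceeds:
  n1: a read changed (x1 -4->0; x1 -4->0) — executes, giving 0.
  n2: a read changed (x1 -4->0) — executes, giving 0.
  n3: a read changed (n2 -1->0; n1 16->0) — executes, giving 0.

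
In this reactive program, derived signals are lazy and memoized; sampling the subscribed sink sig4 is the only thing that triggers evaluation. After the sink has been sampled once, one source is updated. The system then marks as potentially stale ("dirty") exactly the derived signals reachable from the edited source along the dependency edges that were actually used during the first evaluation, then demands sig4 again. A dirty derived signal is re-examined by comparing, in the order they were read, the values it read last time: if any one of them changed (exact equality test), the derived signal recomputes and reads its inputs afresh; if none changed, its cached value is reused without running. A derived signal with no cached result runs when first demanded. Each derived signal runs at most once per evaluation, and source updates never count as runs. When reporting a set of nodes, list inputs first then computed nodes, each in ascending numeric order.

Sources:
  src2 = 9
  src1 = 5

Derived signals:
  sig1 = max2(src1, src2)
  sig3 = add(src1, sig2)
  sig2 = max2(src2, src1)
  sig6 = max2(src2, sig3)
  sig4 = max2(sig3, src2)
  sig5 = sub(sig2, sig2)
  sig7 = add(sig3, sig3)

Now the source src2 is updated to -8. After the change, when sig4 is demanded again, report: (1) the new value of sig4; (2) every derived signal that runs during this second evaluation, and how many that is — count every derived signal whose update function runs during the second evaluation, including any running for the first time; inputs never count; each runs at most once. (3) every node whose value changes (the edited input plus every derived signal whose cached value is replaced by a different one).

First demand of the output computes:
  sig2 = max2(9, 5) = 9
  sig3 = add(5, 9) = 14
  sig4 = max2(14, 9) = 14

After the edit, cleaning proceeds:
  sig2: a read changed (src2 9->-8) — executes, giving 5.
  sig3: a read changed (sig2 9->5) — executes, giving 10.
  sig4: a read changed (sig3 14->10; src2 9->-8) — executes, giving 10.

Demanding sig4 again yields 10.
3 derived signals run: sig2, sig3, sig4.
The nodes whose values change: src2, sig2, sig3, sig4.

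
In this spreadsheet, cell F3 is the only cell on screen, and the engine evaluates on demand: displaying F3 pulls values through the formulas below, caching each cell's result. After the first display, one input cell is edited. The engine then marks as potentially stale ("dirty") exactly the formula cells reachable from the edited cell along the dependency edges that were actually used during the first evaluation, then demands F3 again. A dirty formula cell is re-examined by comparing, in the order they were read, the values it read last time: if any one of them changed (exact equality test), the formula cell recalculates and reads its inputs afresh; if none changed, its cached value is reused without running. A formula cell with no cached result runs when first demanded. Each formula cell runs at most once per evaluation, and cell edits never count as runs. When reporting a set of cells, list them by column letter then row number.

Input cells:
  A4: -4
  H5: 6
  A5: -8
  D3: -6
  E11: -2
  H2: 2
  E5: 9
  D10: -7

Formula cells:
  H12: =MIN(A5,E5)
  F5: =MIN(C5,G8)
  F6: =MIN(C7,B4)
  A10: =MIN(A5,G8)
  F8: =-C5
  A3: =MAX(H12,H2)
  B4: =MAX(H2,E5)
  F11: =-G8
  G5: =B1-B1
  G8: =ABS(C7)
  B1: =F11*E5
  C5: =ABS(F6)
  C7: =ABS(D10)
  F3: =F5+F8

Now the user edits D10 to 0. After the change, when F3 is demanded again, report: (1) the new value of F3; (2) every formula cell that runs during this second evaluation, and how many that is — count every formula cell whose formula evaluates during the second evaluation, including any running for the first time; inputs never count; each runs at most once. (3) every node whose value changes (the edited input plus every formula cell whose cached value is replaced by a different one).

Initial pass — values computed on the first demand:
  B4 = MAX(2, 9) = 9
  C7 = ABS(-7) = 7
  F6 = MIN(7, 9) = 7
  C5 = ABS(7) = 7
  F8 = -(7) = -7
  G8 = ABS(7) = 7
  F5 = MIN(7, 7) = 7
  F3 = 7 + -7 = 0

Second demand — change propagation:
  C7: re-runs because D10 -7->0; new result 0.
  F6: re-runs because C7 7->0; new result 0.
  C5: re-runs because F6 7->0; new result 0.
  F8: re-runs because C5 7->0; new result 0.
  G8: re-runs because C7 7->0; new result 0.
  F5: re-runs because C5 7->0; G8 7->0; new result 0.
  F3: re-runs because F5 7->0; F8 -7->0; new result 0 (unchanged).

F3 now evaluates to 0.
Run set: C5, C7, F3, F5, F6, F8, G8 (7 run).
Changed values: C5, C7, D10, F5, F6, F8, G8.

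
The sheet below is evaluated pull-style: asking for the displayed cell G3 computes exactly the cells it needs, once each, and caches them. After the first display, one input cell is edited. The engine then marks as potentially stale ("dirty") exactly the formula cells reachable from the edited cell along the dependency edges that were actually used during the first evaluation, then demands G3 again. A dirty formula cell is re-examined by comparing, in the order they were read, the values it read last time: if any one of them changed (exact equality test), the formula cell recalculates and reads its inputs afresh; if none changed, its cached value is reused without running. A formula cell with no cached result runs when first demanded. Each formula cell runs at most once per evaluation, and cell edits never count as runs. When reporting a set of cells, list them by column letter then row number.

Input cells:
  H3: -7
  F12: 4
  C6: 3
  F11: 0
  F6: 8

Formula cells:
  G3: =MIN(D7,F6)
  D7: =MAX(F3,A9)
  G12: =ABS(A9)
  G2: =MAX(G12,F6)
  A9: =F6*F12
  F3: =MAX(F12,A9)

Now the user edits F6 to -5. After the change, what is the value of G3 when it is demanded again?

Demanding G3 again yields -5.

First demand of the output computes:
  A9 = 8 * 4 = 32
  F3 = MAX(4, 32) = 32
  D7 = MAX(32, 32) = 32
  G3 = MIN(32, 8) = 8

After the edit, cleaning proceeds:
  A9: a read changed (F6 8->-5) — executes, giving -20.
  F3: a read changed (A9 32->-20) — executes, giving 4.
  D7: a read changed (F3 32->4; A9 32->-20) — executes, giving 4.
  G3: a read changed (D7 32->4; F6 8->-5) — executes, giving -5.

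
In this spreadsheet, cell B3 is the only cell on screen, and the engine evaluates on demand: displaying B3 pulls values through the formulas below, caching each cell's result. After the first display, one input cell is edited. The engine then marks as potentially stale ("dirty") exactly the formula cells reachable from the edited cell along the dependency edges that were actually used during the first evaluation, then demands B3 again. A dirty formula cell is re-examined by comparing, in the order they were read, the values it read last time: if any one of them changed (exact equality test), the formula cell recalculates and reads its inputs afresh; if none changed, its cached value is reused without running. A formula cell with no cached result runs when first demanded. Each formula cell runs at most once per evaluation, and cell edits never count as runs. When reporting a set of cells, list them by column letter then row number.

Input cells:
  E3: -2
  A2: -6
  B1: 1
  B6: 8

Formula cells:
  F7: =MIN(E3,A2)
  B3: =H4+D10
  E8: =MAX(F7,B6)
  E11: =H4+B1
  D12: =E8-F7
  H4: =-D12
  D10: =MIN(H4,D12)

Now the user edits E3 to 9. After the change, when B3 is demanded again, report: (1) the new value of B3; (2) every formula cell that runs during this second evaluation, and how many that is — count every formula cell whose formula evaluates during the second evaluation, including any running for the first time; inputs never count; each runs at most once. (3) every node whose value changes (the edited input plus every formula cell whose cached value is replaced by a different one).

B3 now evaluates to -28.
Run set: F7 (1 run).
Changed values: E3.
The important point: F7 recomputes to an identical value, and the output ends up unchanged.

Initial pass — values computed on the first demand:
  F7 = MIN(-2, -6) = -6
  E8 = MAX(-6, 8) = 8
  D12 = 8 - -6 = 14
  H4 = -(14) = -14
  D10 = MIN(-14, 14) = -14
  B3 = -14 + -14 = -28

Second demand — change propagation:
  F7: re-runs because E3 -2->9; new result -6 (unchanged).
  E8: re-examined; everything it read last time is the same (F7 unchanged, B6 unchanged) — cache 8 kept, no run.
  D12: re-examined; everything it read last time is the same (E8 unchanged, F7 unchanged) — cache 14 kept, no run.
  H4: re-examined; everything it read last time is the same (D12 unchanged) — cache -14 kept, no run.
  D10: re-examined; everything it read last time is the same (H4 unchanged, D12 unchanged) — cache -14 kept, no run.
  B3: re-examined; everything it read last time is the same (H4 unchanged, D10 unchanged) — cache -28 kept, no run.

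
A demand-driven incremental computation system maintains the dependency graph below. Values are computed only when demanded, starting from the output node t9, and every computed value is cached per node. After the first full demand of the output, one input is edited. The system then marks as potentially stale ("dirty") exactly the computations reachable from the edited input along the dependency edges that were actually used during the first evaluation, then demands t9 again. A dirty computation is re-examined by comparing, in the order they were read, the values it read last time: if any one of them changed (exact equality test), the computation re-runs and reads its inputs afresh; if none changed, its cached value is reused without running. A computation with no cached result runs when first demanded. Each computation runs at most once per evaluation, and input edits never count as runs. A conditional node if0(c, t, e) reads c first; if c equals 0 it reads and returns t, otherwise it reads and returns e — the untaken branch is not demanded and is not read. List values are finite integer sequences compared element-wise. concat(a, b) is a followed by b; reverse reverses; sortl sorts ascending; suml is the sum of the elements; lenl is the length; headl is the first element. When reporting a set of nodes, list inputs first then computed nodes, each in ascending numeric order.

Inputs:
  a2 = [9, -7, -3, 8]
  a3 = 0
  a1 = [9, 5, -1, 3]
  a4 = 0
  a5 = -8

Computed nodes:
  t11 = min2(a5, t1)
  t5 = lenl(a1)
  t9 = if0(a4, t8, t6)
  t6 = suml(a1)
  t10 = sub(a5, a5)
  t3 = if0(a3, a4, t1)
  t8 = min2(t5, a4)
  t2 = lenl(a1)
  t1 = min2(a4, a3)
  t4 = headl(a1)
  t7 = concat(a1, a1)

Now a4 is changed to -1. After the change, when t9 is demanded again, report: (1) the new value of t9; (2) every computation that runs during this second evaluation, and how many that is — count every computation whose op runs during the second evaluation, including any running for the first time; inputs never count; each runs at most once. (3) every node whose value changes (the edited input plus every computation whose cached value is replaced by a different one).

First evaluation (everything demanded from the output):
  t5 = lenl([9, 5, -1, 3]) = 4
  t8 = min2(4, 0) = 0
  t9 = if0(a4=0 -> then branch t8) = 0

Propagation after the edit:
  t6: demanded for the first time — runs, produces 16.
  t8: marked dirty but never re-examined — demand shifted away from it.
  t9: runs — a4 0->-1; result 16.

Key observation: a condition flipped, so demand moved to the other branch — t8 is never re-examined.

New value of t9: 16.
Computations that run: t6, t9 — 2 in total.
Values that change: a4, t9.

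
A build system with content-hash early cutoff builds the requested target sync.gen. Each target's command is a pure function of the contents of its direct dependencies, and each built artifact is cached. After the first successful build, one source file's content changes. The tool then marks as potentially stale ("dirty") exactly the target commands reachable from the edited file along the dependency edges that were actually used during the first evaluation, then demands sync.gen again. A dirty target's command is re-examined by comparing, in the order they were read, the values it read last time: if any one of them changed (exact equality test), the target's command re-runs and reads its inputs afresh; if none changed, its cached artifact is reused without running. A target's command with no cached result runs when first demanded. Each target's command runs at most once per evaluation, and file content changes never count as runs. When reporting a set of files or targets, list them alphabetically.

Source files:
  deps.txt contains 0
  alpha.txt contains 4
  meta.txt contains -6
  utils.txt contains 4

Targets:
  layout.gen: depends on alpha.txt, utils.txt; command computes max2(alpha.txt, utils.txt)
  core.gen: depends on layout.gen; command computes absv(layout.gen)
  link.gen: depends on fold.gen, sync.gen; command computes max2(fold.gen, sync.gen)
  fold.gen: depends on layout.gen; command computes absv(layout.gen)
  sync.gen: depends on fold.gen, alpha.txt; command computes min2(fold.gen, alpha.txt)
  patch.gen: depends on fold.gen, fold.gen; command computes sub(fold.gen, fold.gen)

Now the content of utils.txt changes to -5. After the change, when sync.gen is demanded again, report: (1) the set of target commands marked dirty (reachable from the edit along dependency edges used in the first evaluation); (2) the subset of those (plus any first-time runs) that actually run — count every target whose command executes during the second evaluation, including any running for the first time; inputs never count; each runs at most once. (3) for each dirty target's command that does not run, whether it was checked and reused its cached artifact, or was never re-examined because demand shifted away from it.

Marked dirty: fold.gen, layout.gen, sync.gen.
Target commands that run: layout.gen — 1 in total.
Checked but reused from cache: fold.gen, sync.gen.
Key observation: the change is absorbed at layout.gen — it re-runs but produces the same value, and the output's value is unchanged.

First evaluation (everything demanded from the output):
  layout.gen = max2(4, 4) = 4
  fold.gen = absv(4) = 4
  sync.gen = min2(4, 4) = 4

Propagation after the edit:
  layout.gen: runs — utils.txt 4->-5; result 4 (same value as before).
  fold.gen: checked — values it read are unchanged (layout.gen unchanged); reused cached 4 without running.
  sync.gen: checked — values it read are unchanged (fold.gen unchanged, alpha.txt unchanged); reused cached 4 without running.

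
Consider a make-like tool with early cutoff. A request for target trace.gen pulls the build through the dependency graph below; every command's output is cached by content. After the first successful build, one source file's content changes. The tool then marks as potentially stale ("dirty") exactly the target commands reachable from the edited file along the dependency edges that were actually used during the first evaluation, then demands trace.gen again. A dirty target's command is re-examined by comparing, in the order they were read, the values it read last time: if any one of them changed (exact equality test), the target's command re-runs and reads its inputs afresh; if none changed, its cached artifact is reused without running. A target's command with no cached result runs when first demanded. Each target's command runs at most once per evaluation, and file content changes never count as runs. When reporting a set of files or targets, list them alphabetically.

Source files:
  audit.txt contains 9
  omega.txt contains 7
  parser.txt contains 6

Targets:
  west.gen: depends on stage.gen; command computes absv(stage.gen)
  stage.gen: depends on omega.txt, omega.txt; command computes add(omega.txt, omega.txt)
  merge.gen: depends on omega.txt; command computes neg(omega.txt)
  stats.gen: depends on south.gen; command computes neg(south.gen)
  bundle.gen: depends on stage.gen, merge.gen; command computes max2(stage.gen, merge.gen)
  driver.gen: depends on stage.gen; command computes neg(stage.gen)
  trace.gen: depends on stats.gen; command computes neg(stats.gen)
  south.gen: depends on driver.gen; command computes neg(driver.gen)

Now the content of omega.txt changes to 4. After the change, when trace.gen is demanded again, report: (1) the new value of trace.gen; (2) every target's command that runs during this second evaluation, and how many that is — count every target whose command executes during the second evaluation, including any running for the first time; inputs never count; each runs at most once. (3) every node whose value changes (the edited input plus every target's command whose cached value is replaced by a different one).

First demand of the output computes:
  stage.gen = add(7, 7) = 14
  driver.gen = neg(14) = -14
  south.gen = neg(-14) = 14
  stats.gen = neg(14) = -14
  trace.gen = neg(-14) = 14

After the edit, cleaning proceeds:
  stage.gen: a read changed (omega.txt 7->4; omega.txt 7->4) — executes, giving 8.
  driver.gen: a read changed (stage.gen 14->8) — executes, giving -8.
  south.gen: a read changed (driver.gen -14->-8) — executes, giving 8.
  stats.gen: a read changed (south.gen 14->8) — executes, giving -8.
  trace.gen: a read changed (stats.gen -14->-8) — executes, giving 8.

Demanding trace.gen again yields 8.
5 target commands run: driver.gen, south.gen, stage.gen, stats.gen, trace.gen.
The nodes whose values change: driver.gen, omega.txt, south.gen, stage.gen, stats.gen, trace.gen.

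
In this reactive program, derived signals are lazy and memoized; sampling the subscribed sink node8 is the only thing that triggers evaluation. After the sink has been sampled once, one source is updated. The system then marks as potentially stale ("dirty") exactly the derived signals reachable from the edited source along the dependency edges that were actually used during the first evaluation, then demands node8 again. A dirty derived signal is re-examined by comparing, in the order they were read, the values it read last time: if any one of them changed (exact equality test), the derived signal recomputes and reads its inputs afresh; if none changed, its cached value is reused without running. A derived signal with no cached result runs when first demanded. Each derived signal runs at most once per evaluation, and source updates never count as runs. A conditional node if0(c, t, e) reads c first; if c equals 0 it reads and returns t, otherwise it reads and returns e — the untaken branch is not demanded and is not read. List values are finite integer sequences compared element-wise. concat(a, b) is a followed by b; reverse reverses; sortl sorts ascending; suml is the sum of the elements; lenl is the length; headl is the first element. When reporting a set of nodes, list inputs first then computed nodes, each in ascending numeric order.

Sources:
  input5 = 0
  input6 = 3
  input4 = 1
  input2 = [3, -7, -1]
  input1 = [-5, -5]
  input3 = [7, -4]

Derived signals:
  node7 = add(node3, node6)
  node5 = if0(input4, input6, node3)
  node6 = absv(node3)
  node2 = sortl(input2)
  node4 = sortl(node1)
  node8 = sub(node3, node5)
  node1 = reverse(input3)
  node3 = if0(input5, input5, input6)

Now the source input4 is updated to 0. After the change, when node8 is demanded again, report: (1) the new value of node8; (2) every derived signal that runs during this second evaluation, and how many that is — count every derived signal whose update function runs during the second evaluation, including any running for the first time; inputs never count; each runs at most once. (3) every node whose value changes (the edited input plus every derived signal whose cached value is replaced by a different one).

Demanding node8 again yields -3.
2 derived signals run: node5, node8.
The nodes whose values change: input4, node5, node8.

First demand of the output computes:
  node3 = if0(input5=0 -> then branch input5) = 0
  node5 = if0(input4=1 -> else branch node3) = 0
  node8 = sub(0, 0) = 0

After the edit, cleaning proceeds:
  node5: a read changed (input4 1->0) — executes, giving 3.
  node8: a read changed (node5 0->3) — executes, giving -3.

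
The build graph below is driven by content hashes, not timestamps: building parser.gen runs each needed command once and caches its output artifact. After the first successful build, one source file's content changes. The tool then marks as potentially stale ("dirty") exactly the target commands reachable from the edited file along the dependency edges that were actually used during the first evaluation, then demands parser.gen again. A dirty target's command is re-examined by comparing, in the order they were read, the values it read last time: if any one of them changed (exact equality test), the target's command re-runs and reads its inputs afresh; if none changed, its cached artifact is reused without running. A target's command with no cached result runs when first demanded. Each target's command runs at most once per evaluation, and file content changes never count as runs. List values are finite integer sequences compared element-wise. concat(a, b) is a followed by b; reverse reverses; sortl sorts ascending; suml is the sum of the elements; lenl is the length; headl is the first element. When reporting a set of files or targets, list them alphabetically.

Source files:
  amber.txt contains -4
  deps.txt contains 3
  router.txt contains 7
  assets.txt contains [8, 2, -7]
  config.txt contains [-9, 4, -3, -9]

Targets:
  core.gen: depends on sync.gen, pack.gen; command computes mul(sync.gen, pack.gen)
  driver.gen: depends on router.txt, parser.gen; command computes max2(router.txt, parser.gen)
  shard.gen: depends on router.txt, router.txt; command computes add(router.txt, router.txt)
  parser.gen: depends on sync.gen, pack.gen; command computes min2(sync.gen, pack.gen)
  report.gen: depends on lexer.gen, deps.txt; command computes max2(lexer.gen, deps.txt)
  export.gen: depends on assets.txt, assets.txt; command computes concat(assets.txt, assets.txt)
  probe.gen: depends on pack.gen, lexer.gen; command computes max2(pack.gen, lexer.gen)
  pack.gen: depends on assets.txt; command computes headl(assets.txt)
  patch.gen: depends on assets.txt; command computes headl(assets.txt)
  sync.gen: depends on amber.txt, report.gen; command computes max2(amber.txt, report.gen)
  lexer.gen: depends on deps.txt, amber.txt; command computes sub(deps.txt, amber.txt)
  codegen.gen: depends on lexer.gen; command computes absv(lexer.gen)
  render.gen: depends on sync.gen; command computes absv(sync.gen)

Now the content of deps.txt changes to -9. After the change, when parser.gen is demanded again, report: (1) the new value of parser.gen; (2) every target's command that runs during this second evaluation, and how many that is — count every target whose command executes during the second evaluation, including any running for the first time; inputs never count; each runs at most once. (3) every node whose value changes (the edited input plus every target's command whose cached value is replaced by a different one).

parser.gen now evaluates to -4.
Run set: lexer.gen, parser.gen, report.gen, sync.gen (4 run).
Changed values: deps.txt, lexer.gen, parser.gen, report.gen, sync.gen.

Initial pass — values computed on the first demand:
  lexer.gen = sub(3, -4) = 7
  pack.gen = headl([8, 2, -7]) = 8
  report.gen = max2(7, 3) = 7
  sync.gen = max2(-4, 7) = 7
  parser.gen = min2(7, 8) = 7

Second demand — change propagation:
  lexer.gen: re-runs because deps.txt 3->-9; new result -5.
  report.gen: re-runs because lexer.gen 7->-5; deps.txt 3->-9; new result -5.
  sync.gen: re-runs because report.gen 7->-5; new result -4.
  parser.gen: re-runs because sync.gen 7->-4; new result -4.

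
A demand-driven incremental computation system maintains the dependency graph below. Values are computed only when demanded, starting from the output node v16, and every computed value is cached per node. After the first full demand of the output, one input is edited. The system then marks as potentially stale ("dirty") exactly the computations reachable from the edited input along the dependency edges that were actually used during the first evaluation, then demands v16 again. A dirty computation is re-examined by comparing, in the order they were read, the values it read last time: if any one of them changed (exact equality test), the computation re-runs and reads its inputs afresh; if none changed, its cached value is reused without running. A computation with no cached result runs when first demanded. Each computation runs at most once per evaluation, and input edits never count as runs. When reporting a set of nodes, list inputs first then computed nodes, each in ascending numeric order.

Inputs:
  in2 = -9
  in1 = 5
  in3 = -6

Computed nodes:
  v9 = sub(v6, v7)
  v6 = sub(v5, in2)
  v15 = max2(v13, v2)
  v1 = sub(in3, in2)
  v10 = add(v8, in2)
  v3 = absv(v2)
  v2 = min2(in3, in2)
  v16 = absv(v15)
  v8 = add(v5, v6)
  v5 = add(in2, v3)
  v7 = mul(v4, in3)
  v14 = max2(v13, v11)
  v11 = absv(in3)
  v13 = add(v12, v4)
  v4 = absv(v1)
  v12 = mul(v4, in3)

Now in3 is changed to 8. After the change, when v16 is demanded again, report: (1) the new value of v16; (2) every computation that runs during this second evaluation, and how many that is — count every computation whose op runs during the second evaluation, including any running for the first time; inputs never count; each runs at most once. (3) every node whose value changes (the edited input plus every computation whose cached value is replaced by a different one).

New value of v16: 153.
Computations that run: v1, v2, v4, v12, v13, v15, v16 — 7 in total.
Values that change: in3, v1, v4, v12, v13, v15, v16.

First evaluation (everything demanded from the output):
  v1 = sub(-6, -9) = 3
  v2 = min2(-6, -9) = -9
  v4 = absv(3) = 3
  v12 = mul(3, -6) = -18
  v13 = add(-18, 3) = -15
  v15 = max2(-15, -9) = -9
  v16 = absv(-9) = 9

Propagation after the edit:
  v1: runs — in3 -6->8; result 17.
  v2: runs — in3 -6->8; result -9 (same value as before).
  v4: runs — v1 3->17; result 17.
  v12: runs — v4 3->17; in3 -6->8; result 136.
  v13: runs — v12 -18->136; v4 3->17; result 153.
  v15: runs — v13 -15->153; result 153.
  v16: runs — v15 -9->153; result 153.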